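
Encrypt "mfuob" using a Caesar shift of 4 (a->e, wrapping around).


Input: 'mfuob', shift = 4
Operation: for each letter, (position + 4) mod 26
Mapping: 'm'(12+4=16)->'q', 'f'(5+4=9)->'j', 'u'(20+4=24)->'y', 'o'(14+4=18)->'s', 'b'(1+4=5)->'f'
Result: qjysf


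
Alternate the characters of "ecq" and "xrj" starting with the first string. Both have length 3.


String 1: 'ecq'
String 2: 'xrj'
Operation: alternate characters
Pairs: 'e'+'x', 'c'+'r', 'q'+'j'
Result: excrqj


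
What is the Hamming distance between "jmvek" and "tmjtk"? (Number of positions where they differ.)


String 1: 'jmvek'
String 2: 'tmjtk'
Compare each position: pos 0: 'j'!='t', pos 1: 'm'=='m', pos 2: 'v'!='j', pos 3: 'e'!='t', pos 4: 'k'=='k'
Differing positions: 3
Hamming distance: 3


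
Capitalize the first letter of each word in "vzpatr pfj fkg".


Input string: 'vzpatr pfj fkg'
Operation: capitalize first letter of each word
Word transformations: 'vzpatr'->'Vzpatr', 'pfj'->'Pfj', 'fkg'->'Fkg'
Result: Vzpatr Pfj Fkg


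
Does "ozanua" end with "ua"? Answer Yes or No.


Input string: 'ozanua'
Suffix to check: 'ua'
Last 2 characters of input: 'ua'
Match: True
Result: Yes


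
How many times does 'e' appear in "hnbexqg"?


Input string: 'hnbexqg'
Target character: 'e'
Scan each position: s[3]='e'
Matches found at indices: 3
Total: 1


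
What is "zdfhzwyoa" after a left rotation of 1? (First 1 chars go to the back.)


Input: 'zdfhzwyoa', shift = 1
Operation: split at index 1 and swap parts
Front part s[0:1] = 'z'
Back part s[1:] = 'dfhzwyoa'
Rotated = back + front = 'dfhzwyoa' + 'z'
Result: dfhzwyoaz


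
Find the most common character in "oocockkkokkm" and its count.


Input: 'oocockkkokkm'
Operation: tally each character
Counts: 'c':2, 'k':5, 'm':1, 'o':4
Maximum: 'k' appears 5 times


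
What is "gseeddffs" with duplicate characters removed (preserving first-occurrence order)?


Input: 'gseeddffs'
Operation: keep first occurrence of each character
Scan: s[0]='g' new -> keep; s[1]='s' new -> keep; s[2]='e' new -> keep; s[3]='e' seen -> skip; s[4]='d' new -> keep; s[5]='d' seen -> skip; s[6]='f' new -> keep; s[7]='f' seen -> skip; s[8]='s' seen -> skip
Result: gsedf


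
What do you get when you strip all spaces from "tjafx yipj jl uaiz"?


Input string: 'tjafx yipj jl uaiz'
Operation: remove all spaces
Words: 'tjafx', 'yipj', 'jl', 'uaiz'
Join without spaces: tjafxyipjjluaiz


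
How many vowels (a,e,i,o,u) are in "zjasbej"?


Input string: 'zjasbej'
Operation: count vowels (a, e, i, o, u)
Scan: s[0]='z', s[1]='j', s[2]='a' (vowel), s[3]='s', s[4]='b', s[5]='e' (vowel), s[6]='j'
Vowels found: 2
Result: 2


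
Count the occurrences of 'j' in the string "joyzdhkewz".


Input string: 'joyzdhkewz'
Target character: 'j'
Scan each position: s[0]='j'
Matches found at indices: 0
Total: 1


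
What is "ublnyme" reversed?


Input string: 'ublnyme'
Operation: reverse character order
Original order: 'u' -> 'b' -> 'l' -> 'n' -> 'y' -> 'm' -> 'e'
Reversed order: 'e' -> 'm' -> 'y' -> 'n' -> 'l' -> 'b' -> 'u'
Result: emynlbu


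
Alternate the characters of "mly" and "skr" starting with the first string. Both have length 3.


String 1: 'mly'
String 2: 'skr'
Operation: alternate characters
Pairs: 'm'+'s', 'l'+'k', 'y'+'r'
Result: mslkyr


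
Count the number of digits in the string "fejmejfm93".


Input string: 'fejmejfm93'
Operation: count digit characters (0-9)
Scan: 'f', 'e', 'j', 'm', 'e', 'j', 'f', 'm', '9'(digit), '3'(digit)
Digits found: 2
Result: 2


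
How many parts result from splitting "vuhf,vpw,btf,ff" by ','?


Input string: 'vuhf,vpw,btf,ff'
Delimiter: ','
Split result: 'vuhf', 'vpw', 'btf', 'ff'
Number of parts: 4


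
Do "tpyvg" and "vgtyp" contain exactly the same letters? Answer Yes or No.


String 1: 'tpyvg' -> sorted: 'gptvy'
String 2: 'vgtyp' -> sorted: 'gptvy'
Compare sorted forms: 'gptvy' == 'gptvy'
Anagram: Yes


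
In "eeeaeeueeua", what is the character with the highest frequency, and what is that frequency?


Input: 'eeeaeeueeua'
Operation: tally each character
Counts: 'a':2, 'e':7, 'u':2
Maximum: 'e' appears 7 times


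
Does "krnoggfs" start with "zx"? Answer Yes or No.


Input string: 'krnoggfs'
Prefix to check: 'zx'
First 2 characters of input: 'kr'
Match: False
Result: No


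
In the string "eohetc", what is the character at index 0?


Input string: 'eohetc'
Operation: get character at index 0
Index mapping: s[0]='e'
Result: 'e'


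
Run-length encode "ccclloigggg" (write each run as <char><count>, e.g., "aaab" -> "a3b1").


Input: 'ccclloigggg'
Operation: identify consecutive runs
Runs: 'ccc' -> c3, 'll' -> l2, 'o' -> o1, 'i' -> i1, 'gggg' -> g4
Encoded: c3l2o1i1g4


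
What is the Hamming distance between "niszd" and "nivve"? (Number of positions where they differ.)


String 1: 'niszd'
String 2: 'nivve'
Compare each position: pos 0: 'n'=='n', pos 1: 'i'=='i', pos 2: 's'!='v', pos 3: 'z'!='v', pos 4: 'd'!='e'
Differing positions: 3
Hamming distance: 3


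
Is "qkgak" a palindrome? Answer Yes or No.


Input string: 'qkgak'
Reversed: 'kagkq'
Compare pairs: s[0]='q' vs s[4]='k' (mismatch), s[1]='k' vs s[3]='a' (mismatch)
Palindrome: No


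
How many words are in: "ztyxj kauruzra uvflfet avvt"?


Input string: 'ztyxj kauruzra uvflfet avvt'
Operation: split by spaces
Words found: 'ztyxj', 'kauruzra', 'uvflfet', 'avvt'
Word count: 4


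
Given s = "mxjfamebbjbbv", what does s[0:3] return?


Input string: 'mxjfamebbjbbv'
Operation: slice [0:3]
Extract characters: s[0]='m', s[1]='x', s[2]='j'
Result: mxj


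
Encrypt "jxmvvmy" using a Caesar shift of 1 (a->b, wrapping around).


Input: 'jxmvvmy', shift = 1
Operation: for each letter, (position + 1) mod 26
Mapping: 'j'(9+1=10)->'k', 'x'(23+1=24)->'y', 'm'(12+1=13)->'n', 'v'(21+1=22)->'w', 'v'(21+1=22)->'w', 'm'(12+1=13)->'n', 'y'(24+1=25)->'z'
Result: kynwwnz


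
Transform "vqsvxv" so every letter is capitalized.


Input string: 'vqsvxv'
Operation: convert each letter to uppercase
Mapping: 'v'->'V', 'q'->'Q', 's'->'S', 'v'->'V', 'x'->'X', 'v'->'V'
Result: VQSVXV


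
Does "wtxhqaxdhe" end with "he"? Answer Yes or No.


Input string: 'wtxhqaxdhe'
Suffix to check: 'he'
Last 2 characters of input: 'he'
Match: True
Result: Yes


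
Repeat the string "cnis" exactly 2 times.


Input string: 'cnis'
Operation: repeat 2 times
Concatenation: 'cnis' + 'cnis'
Result: cniscnis


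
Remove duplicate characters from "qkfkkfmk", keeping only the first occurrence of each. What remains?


Input: 'qkfkkfmk'
Operation: keep first occurrence of each character
Scan: s[0]='q' new -> keep; s[1]='k' new -> keep; s[2]='f' new -> keep; s[3]='k' seen -> skip; s[4]='k' seen -> skip; s[5]='f' seen -> skip; s[6]='m' new -> keep; s[7]='k' seen -> skip
Result: qkfm


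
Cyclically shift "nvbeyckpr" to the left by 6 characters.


Input: 'nvbeyckpr', shift = 6
Operation: split at index 6 and swap parts
Front part s[0:6] = 'nvbeyc'
Back part s[6:] = 'kpr'
Rotated = back + front = 'kpr' + 'nvbeyc'
Result: kprnvbeyc


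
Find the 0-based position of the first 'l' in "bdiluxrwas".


Input string: 'bdiluxrwas'
Target: 'l'
Scanning left to right: s[0]='b', s[1]='d', s[2]='i', s[3]='l'
First match at index: 3


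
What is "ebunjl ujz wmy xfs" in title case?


Input string: 'ebunjl ujz wmy xfs'
Operation: capitalize first letter of each word
Word transformations: 'ebunjl'->'Ebunjl', 'ujz'->'Ujz', 'wmy'->'Wmy', 'xfs'->'Xfs'
Result: Ebunjl Ujz Wmy Xfs


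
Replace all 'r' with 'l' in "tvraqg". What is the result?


Input string: 'tvraqg'
Operation: replace 'r' with 'l'
Positions of 'r': 2
After replacement: tvlaqg


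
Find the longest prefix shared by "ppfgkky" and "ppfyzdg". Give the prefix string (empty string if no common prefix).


String 1: 'ppfgkky'
String 2: 'ppfyzdg'
Compare position by position:
pos 0: 'p' vs 'p' match
pos 1: 'p' vs 'p' match
pos 2: 'f' vs 'f' match
pos 3: 'g' vs 'y' differ -> stop
Longest common prefix: "ppf" (length 3)


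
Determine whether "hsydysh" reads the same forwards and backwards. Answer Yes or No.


Input string: 'hsydysh'
Reversed: 'hsydysh'
Compare pairs: s[0]='h' vs s[6]='h' (match), s[1]='s' vs s[5]='s' (match), s[2]='y' vs s[4]='y' (match)
Palindrome: Yes


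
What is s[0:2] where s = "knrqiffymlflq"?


Input string: 'knrqiffymlflq'
Operation: slice [0:2]
Extract characters: s[0]='k', s[1]='n'
Result: kn


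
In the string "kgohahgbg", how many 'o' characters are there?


Input string: 'kgohahgbg'
Target character: 'o'
Scan each position: s[2]='o'
Matches found at indices: 2
Total: 1


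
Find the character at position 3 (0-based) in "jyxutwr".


Input string: 'jyxutwr'
Operation: get character at index 3
Index mapping: s[0]='j', s[1]='y', s[2]='x', s[3]='u'
Result: 'u'


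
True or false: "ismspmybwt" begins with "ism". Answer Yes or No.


Input string: 'ismspmybwt'
Prefix to check: 'ism'
First 3 characters of input: 'ism'
Match: True
Result: Yes


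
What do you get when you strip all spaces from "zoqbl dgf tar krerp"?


Input string: 'zoqbl dgf tar krerp'
Operation: remove all spaces
Words: 'zoqbl', 'dgf', 'tar', 'krerp'
Join without spaces: zoqbldgftarkrerp


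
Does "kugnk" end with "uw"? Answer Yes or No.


Input string: 'kugnk'
Suffix to check: 'uw'
Last 2 characters of input: 'nk'
Match: False
Result: No


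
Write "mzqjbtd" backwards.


Input string: 'mzqjbtd'
Operation: reverse character order
Original order: 'm' -> 'z' -> 'q' -> 'j' -> 'b' -> 't' -> 'd'
Reversed order: 'd' -> 't' -> 'b' -> 'j' -> 'q' -> 'z' -> 'm'
Result: dtbjqzm


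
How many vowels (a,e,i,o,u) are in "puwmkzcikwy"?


Input string: 'puwmkzcikwy'
Operation: count vowels (a, e, i, o, u)
Scan: s[0]='p', s[1]='u' (vowel), s[2]='w', s[3]='m', s[4]='k', s[5]='z', s[6]='c', s[7]='i' (vowel), s[8]='k', s[9]='w', s[10]='y'
Vowels found: 2
Result: 2


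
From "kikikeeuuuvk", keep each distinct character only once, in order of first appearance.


Input: 'kikikeeuuuvk'
Operation: keep first occurrence of each character
Scan: s[0]='k' new -> keep; s[1]='i' new -> keep; s[2]='k' seen -> skip; s[3]='i' seen -> skip; s[4]='k' seen -> skip; s[5]='e' new -> keep; s[6]='e' seen -> skip; s[7]='u' new -> keep; s[8]='u' seen -> skip; s[9]='u' seen -> skip; s[10]='v' new -> keep; s[11]='k' seen -> skip
Result: kieuv


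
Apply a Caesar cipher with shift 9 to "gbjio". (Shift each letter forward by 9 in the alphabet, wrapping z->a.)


Input: 'gbjio', shift = 9
Operation: for each letter, (position + 9) mod 26
Mapping: 'g'(6+9=15)->'p', 'b'(1+9=10)->'k', 'j'(9+9=18)->'s', 'i'(8+9=17)->'r', 'o'(14+9=23)->'x'
Result: pksrx


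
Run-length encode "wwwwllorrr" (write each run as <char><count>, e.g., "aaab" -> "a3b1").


Input: 'wwwwllorrr'
Operation: identify consecutive runs
Runs: 'wwww' -> w4, 'll' -> l2, 'o' -> o1, 'rrr' -> r3
Encoded: w4l2o1r3


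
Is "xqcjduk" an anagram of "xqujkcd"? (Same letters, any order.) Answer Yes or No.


String 1: 'xqujkcd' -> sorted: 'cdjkqux'
String 2: 'xqcjduk' -> sorted: 'cdjkqux'
Compare sorted forms: 'cdjkqux' == 'cdjkqux'
Anagram: Yes


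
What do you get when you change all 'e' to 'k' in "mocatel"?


Input string: 'mocatel'
Operation: replace 'e' with 'k'
Positions of 'e': 5
After replacement: mocatkl


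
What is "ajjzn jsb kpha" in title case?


Input string: 'ajjzn jsb kpha'
Operation: capitalize first letter of each word
Word transformations: 'ajjzn'->'Ajjzn', 'jsb'->'Jsb', 'kpha'->'Kpha'
Result: Ajjzn Jsb Kpha


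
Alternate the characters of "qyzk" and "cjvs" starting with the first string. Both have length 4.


String 1: 'qyzk'
String 2: 'cjvs'
Operation: alternate characters
Pairs: 'q'+'c', 'y'+'j', 'z'+'v', 'k'+'s'
Result: qcyjzvks


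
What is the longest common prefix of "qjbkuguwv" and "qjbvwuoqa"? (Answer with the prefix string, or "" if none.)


String 1: 'qjbkuguwv'
String 2: 'qjbvwuoqa'
Compare position by position:
pos 0: 'q' vs 'q' match
pos 1: 'j' vs 'j' match
pos 2: 'b' vs 'b' match
pos 3: 'k' vs 'v' differ -> stop
Longest common prefix: "qjb" (length 3)


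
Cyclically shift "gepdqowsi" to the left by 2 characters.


Input: 'gepdqowsi', shift = 2
Operation: split at index 2 and swap parts
Front part s[0:2] = 'ge'
Back part s[2:] = 'pdqowsi'
Rotated = back + front = 'pdqowsi' + 'ge'
Result: pdqowsige


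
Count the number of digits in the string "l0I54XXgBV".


Input string: 'l0I54XXgBV'
Operation: count digit characters (0-9)
Scan: 'l', '0'(digit), 'I', '5'(digit), '4'(digit), 'X', 'X', 'g', 'B', 'V'
Digits found: 3
Result: 3


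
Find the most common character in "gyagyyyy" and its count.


Input: 'gyagyyyy'
Operation: tally each character
Counts: 'a':1, 'g':2, 'y':5
Maximum: 'y' appears 5 times


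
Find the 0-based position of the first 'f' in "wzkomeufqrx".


Input string: 'wzkomeufqrx'
Target: 'f'
Scanning left to right: s[0]='w', s[1]='z', s[2]='k', s[3]='o', s[4]='m', s[5]='e', s[6]='u', s[7]='f'
First match at index: 7


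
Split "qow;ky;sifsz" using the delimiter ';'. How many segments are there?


Input string: 'qow;ky;sifsz'
Delimiter: ';'
Split result: 'qow', 'ky', 'sifsz'
Number of parts: 3


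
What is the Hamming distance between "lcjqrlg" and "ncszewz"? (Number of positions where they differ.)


String 1: 'lcjqrlg'
String 2: 'ncszewz'
Compare each position: pos 0: 'l'!='n', pos 1: 'c'=='c', pos 2: 'j'!='s', pos 3: 'q'!='z', pos 4: 'r'!='e', pos 5: 'l'!='w', pos 6: 'g'!='z'
Differing positions: 6
Hamming distance: 6


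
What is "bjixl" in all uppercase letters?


Input string: 'bjixl'
Operation: convert each letter to uppercase
Mapping: 'b'->'B', 'j'->'J', 'i'->'I', 'x'->'X', 'l'->'L'
Result: BJIXL


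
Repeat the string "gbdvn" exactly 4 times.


Input string: 'gbdvn'
Operation: repeat 4 times
Concatenation: 'gbdvn' + 'gbdvn' + 'gbdvn' + 'gbdvn'
Result: gbdvngbdvngbdvngbdvn


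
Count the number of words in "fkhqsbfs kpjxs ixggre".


Input string: 'fkhqsbfs kpjxs ixggre'
Operation: split by spaces
Words found: 'fkhqsbfs', 'kpjxs', 'ixggre'
Word count: 3


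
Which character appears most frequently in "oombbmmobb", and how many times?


Input: 'oombbmmobb'
Operation: tally each character
Counts: 'b':4, 'm':3, 'o':3
Maximum: 'b' appears 4 times


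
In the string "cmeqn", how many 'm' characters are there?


Input string: 'cmeqn'
Target character: 'm'
Scan each position: s[1]='m'
Matches found at indices: 1
Total: 1


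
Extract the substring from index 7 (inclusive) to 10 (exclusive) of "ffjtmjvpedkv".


Input string: 'ffjtmjvpedkv'
Operation: slice [7:10]
Extract characters: s[7]='p', s[8]='e', s[9]='d'
Result: ped


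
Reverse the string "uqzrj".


Input string: 'uqzrj'
Operation: reverse character order
Original order: 'u' -> 'q' -> 'z' -> 'r' -> 'j'
Reversed order: 'j' -> 'r' -> 'z' -> 'q' -> 'u'
Result: jrzqu


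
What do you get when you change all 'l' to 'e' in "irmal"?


Input string: 'irmal'
Operation: replace 'l' with 'e'
Positions of 'l': 4
After replacement: irmae


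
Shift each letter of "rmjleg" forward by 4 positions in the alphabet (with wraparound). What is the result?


Input: 'rmjleg', shift = 4
Operation: for each letter, (position + 4) mod 26
Mapping: 'r'(17+4=21)->'v', 'm'(12+4=16)->'q', 'j'(9+4=13)->'n', 'l'(11+4=15)->'p', 'e'(4+4=8)->'i', 'g'(6+4=10)->'k'
Result: vqnpik


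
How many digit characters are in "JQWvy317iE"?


Input string: 'JQWvy317iE'
Operation: count digit characters (0-9)
Scan: 'J', 'Q', 'W', 'v', 'y', '3'(digit), '1'(digit), '7'(digit), 'i', 'E'
Digits found: 3
Result: 3


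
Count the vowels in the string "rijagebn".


Input string: 'rijagebn'
Operation: count vowels (a, e, i, o, u)
Scan: s[0]='r', s[1]='i' (vowel), s[2]='j', s[3]='a' (vowel), s[4]='g', s[5]='e' (vowel), s[6]='b', s[7]='n'
Vowels found: 3
Result: 3


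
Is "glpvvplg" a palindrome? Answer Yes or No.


Input string: 'glpvvplg'
Reversed: 'glpvvplg'
Compare pairs: s[0]='g' vs s[7]='g' (match), s[1]='l' vs s[6]='l' (match), s[2]='p' vs s[5]='p' (match), s[3]='v' vs s[4]='v' (match)
Palindrome: Yes


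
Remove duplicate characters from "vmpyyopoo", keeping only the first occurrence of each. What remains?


Input: 'vmpyyopoo'
Operation: keep first occurrence of each character
Scan: s[0]='v' new -> keep; s[1]='m' new -> keep; s[2]='p' new -> keep; s[3]='y' new -> keep; s[4]='y' seen -> skip; s[5]='o' new -> keep; s[6]='p' seen -> skip; s[7]='o' seen -> skip; s[8]='o' seen -> skip
Result: vmpyo


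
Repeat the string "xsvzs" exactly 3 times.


Input string: 'xsvzs'
Operation: repeat 3 times
Concatenation: 'xsvzs' + 'xsvzs' + 'xsvzs'
Result: xsvzsxsvzsxsvzs


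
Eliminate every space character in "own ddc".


Input string: 'own ddc'
Operation: remove all spaces
Words: 'own', 'ddc'
Join without spaces: ownddc


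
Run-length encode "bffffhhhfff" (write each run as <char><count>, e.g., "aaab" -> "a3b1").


Input: 'bffffhhhfff'
Operation: identify consecutive runs
Runs: 'b' -> b1, 'ffff' -> f4, 'hhh' -> h3, 'fff' -> f3
Encoded: b1f4h3f3


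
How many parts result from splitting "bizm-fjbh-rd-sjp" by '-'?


Input string: 'bizm-fjbh-rd-sjp'
Delimiter: '-'
Split result: 'bizm', 'fjbh', 'rd', 'sjp'
Number of parts: 4


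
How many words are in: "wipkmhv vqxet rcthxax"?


Input string: 'wipkmhv vqxet rcthxax'
Operation: split by spaces
Words found: 'wipkmhv', 'vqxet', 'rcthxax'
Word count: 3


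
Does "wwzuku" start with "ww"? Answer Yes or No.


Input string: 'wwzuku'
Prefix to check: 'ww'
First 2 characters of input: 'ww'
Match: True
Result: Yes


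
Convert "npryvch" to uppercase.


Input string: 'npryvch'
Operation: convert each letter to uppercase
Mapping: 'n'->'N', 'p'->'P', 'r'->'R', 'y'->'Y', 'v'->'V', 'c'->'C', 'h'->'H'
Result: NPRYVCH


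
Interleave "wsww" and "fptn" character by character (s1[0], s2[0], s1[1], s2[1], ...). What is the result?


String 1: 'wsww'
String 2: 'fptn'
Operation: alternate characters
Pairs: 'w'+'f', 's'+'p', 'w'+'t', 'w'+'n'
Result: wfspwtwn


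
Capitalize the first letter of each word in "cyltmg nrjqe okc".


Input string: 'cyltmg nrjqe okc'
Operation: capitalize first letter of each word
Word transformations: 'cyltmg'->'Cyltmg', 'nrjqe'->'Nrjqe', 'okc'->'Okc'
Result: Cyltmg Nrjqe Okc


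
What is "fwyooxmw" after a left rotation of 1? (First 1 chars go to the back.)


Input: 'fwyooxmw', shift = 1
Operation: split at index 1 and swap parts
Front part s[0:1] = 'f'
Back part s[1:] = 'wyooxmw'
Rotated = back + front = 'wyooxmw' + 'f'
Result: wyooxmwf


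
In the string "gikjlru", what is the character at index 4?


Input string: 'gikjlru'
Operation: get character at index 4
Index mapping: s[0]='g', s[1]='i', s[2]='k', s[3]='j', s[4]='l'
Result: 'l'


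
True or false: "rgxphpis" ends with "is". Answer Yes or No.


Input string: 'rgxphpis'
Suffix to check: 'is'
Last 2 characters of input: 'is'
Match: True
Result: Yes


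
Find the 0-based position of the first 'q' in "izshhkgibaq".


Input string: 'izshhkgibaq'
Target: 'q'
Scanning left to right: s[0]='i', s[1]='z', s[2]='s', s[3]='h', s[4]='h', s[5]='k', s[6]='g', s[7]='i', s[8]='b', s[9]='a', s[10]='q'
First match at index: 10


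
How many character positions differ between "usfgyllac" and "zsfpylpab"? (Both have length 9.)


String 1: 'usfgyllac'
String 2: 'zsfpylpab'
Compare each position: pos 0: 'u'!='z', pos 1: 's'=='s', pos 2: 'f'=='f', pos 3: 'g'!='p', pos 4: 'y'=='y', pos 5: 'l'=='l', pos 6: 'l'!='p', pos 7: 'a'=='a', pos 8: 'c'!='b'
Differing positions: 4
Hamming distance: 4


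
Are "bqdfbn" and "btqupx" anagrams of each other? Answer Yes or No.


String 1: 'bqdfbn' -> sorted: 'bbdfnq'
String 2: 'btqupx' -> sorted: 'bpqtux'
Compare sorted forms: 'bbdfnq' != 'bpqtux'
Anagram: No


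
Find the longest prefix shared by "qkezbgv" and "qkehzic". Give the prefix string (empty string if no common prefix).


String 1: 'qkezbgv'
String 2: 'qkehzic'
Compare position by position:
pos 0: 'q' vs 'q' match
pos 1: 'k' vs 'k' match
pos 2: 'e' vs 'e' match
pos 3: 'z' vs 'h' differ -> stop
Longest common prefix: "qke" (length 3)


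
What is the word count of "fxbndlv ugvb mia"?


Input string: 'fxbndlv ugvb mia'
Operation: split by spaces
Words found: 'fxbndlv', 'ugvb', 'mia'
Word count: 3


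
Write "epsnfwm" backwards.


Input string: 'epsnfwm'
Operation: reverse character order
Original order: 'e' -> 'p' -> 's' -> 'n' -> 'f' -> 'w' -> 'm'
Reversed order: 'm' -> 'w' -> 'f' -> 'n' -> 's' -> 'p' -> 'e'
Result: mwfnspe


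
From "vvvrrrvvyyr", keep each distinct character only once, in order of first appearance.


Input: 'vvvrrrvvyyr'
Operation: keep first occurrence of each character
Scan: s[0]='v' new -> keep; s[1]='v' seen -> skip; s[2]='v' seen -> skip; s[3]='r' new -> keep; s[4]='r' seen -> skip; s[5]='r' seen -> skip; s[6]='v' seen -> skip; s[7]='v' seen -> skip; s[8]='y' new -> keep; s[9]='y' seen -> skip; s[10]='r' seen -> skip
Result: vry


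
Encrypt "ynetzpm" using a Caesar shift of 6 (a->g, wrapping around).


Input: 'ynetzpm', shift = 6
Operation: for each letter, (position + 6) mod 26
Mapping: 'y'(24+6=30, 30 mod 26=4)->'e', 'n'(13+6=19)->'t', 'e'(4+6=10)->'k', 't'(19+6=25)->'z', 'z'(25+6=31, 31 mod 26=5)->'f', 'p'(15+6=21)->'v', 'm'(12+6=18)->'s'
Result: etkzfvs


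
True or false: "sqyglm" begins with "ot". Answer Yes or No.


Input string: 'sqyglm'
Prefix to check: 'ot'
First 2 characters of input: 'sq'
Match: False
Result: No


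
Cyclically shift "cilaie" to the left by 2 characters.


Input: 'cilaie', shift = 2
Operation: split at index 2 and swap parts
Front part s[0:2] = 'ci'
Back part s[2:] = 'laie'
Rotated = back + front = 'laie' + 'ci'
Result: laieci


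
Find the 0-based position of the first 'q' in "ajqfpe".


Input string: 'ajqfpe'
Target: 'q'
Scanning left to right: s[0]='a', s[1]='j', s[2]='q'
First match at index: 2


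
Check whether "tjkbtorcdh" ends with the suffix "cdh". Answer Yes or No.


Input string: 'tjkbtorcdh'
Suffix to check: 'cdh'
Last 3 characters of input: 'cdh'
Match: True
Result: Yes


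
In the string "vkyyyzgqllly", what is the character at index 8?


Input string: 'vkyyyzgqllly'
Operation: get character at index 8
Index mapping: s[0]='v', s[1]='k', s[2]='y', s[3]='y', s[4]='y', s[5]='z', s[6]='g', s[7]='q', s[8]='l'
Result: 'l'


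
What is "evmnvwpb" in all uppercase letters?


Input string: 'evmnvwpb'
Operation: convert each letter to uppercase
Mapping: 'e'->'E', 'v'->'V', 'm'->'M', 'n'->'N', 'v'->'V', 'w'->'W', 'p'->'P', 'b'->'B'
Result: EVMNVWPB


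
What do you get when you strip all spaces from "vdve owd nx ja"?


Input string: 'vdve owd nx ja'
Operation: remove all spaces
Words: 'vdve', 'owd', 'nx', 'ja'
Join without spaces: vdveowdnxja


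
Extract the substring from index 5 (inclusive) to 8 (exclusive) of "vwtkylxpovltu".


Input string: 'vwtkylxpovltu'
Operation: slice [5:8]
Extract characters: s[5]='l', s[6]='x', s[7]='p'
Result: lxp


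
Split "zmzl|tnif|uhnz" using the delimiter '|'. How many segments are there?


Input string: 'zmzl|tnif|uhnz'
Delimiter: '|'
Split result: 'zmzl', 'tnif', 'uhnz'
Number of parts: 3


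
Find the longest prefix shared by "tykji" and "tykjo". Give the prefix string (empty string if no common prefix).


String 1: 'tykji'
String 2: 'tykjo'
Compare position by position:
pos 0: 't' vs 't' match
pos 1: 'y' vs 'y' match
pos 2: 'k' vs 'k' match
pos 3: 'j' vs 'j' match
pos 4: 'i' vs 'o' differ -> stop
Longest common prefix: "tykj" (length 4)


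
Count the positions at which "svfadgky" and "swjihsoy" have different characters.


String 1: 'svfadgky'
String 2: 'swjihsoy'
Compare each position: pos 0: 's'=='s', pos 1: 'v'!='w', pos 2: 'f'!='j', pos 3: 'a'!='i', pos 4: 'd'!='h', pos 5: 'g'!='s', pos 6: 'k'!='o', pos 7: 'y'=='y'
Differing positions: 6
Hamming distance: 6


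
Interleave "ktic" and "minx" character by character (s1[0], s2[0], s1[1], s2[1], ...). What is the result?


String 1: 'ktic'
String 2: 'minx'
Operation: alternate characters
Pairs: 'k'+'m', 't'+'i', 'i'+'n', 'c'+'x'
Result: kmtiincx


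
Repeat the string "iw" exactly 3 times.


Input string: 'iw'
Operation: repeat 3 times
Concatenation: 'iw' + 'iw' + 'iw'
Result: iwiwiw


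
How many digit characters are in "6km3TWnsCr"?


Input string: '6km3TWnsCr'
Operation: count digit characters (0-9)
Scan: '6'(digit), 'k', 'm', '3'(digit), 'T', 'W', 'n', 's', 'C', 'r'
Digits found: 2
Result: 2


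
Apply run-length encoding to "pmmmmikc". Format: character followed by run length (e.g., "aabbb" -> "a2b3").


Input: 'pmmmmikc'
Operation: identify consecutive runs
Runs: 'p' -> p1, 'mmmm' -> m4, 'i' -> i1, 'k' -> k1, 'c' -> c1
Encoded: p1m4i1k1c1


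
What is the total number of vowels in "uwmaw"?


Input string: 'uwmaw'
Operation: count vowels (a, e, i, o, u)
Scan: s[0]='u' (vowel), s[1]='w', s[2]='m', s[3]='a' (vowel), s[4]='w'
Vowels found: 2
Result: 2


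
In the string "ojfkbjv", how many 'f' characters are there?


Input string: 'ojfkbjv'
Target character: 'f'
Scan each position: s[2]='f'
Matches found at indices: 2
Total: 1


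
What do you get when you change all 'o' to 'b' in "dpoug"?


Input string: 'dpoug'
Operation: replace 'o' with 'b'
Positions of 'o': 2
After replacement: dpbug


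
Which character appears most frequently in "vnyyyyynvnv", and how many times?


Input: 'vnyyyyynvnv'
Operation: tally each character
Counts: 'n':3, 'v':3, 'y':5
Maximum: 'y' appears 5 times


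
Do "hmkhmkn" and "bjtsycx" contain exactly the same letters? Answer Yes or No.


String 1: 'hmkhmkn' -> sorted: 'hhkkmmn'
String 2: 'bjtsycx' -> sorted: 'bcjstxy'
Compare sorted forms: 'hhkkmmn' != 'bcjstxy'
Anagram: No


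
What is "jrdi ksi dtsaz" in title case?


Input string: 'jrdi ksi dtsaz'
Operation: capitalize first letter of each word
Word transformations: 'jrdi'->'Jrdi', 'ksi'->'Ksi', 'dtsaz'->'Dtsaz'
Result: Jrdi Ksi Dtsaz


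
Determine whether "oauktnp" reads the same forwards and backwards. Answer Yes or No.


Input string: 'oauktnp'
Reversed: 'pntkuao'
Compare pairs: s[0]='o' vs s[6]='p' (mismatch), s[1]='a' vs s[5]='n' (mismatch), s[2]='u' vs s[4]='t' (mismatch)
Palindrome: No


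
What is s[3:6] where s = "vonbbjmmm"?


Input string: 'vonbbjmmm'
Operation: slice [3:6]
Extract characters: s[3]='b', s[4]='b', s[5]='j'
Result: bbj


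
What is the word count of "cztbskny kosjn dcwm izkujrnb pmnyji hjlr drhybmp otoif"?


Input string: 'cztbskny kosjn dcwm izkujrnb pmnyji hjlr drhybmp otoif'
Operation: split by spaces
Words found: 'cztbskny', 'kosjn', 'dcwm', 'izkujrnb', 'pmnyji', 'hjlr', 'drhybmp', 'otoif'
Word count: 8


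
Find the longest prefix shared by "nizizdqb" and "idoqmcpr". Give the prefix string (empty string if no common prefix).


String 1: 'nizizdqb'
String 2: 'idoqmcpr'
Compare position by position:
pos 0: 'n' vs 'i' differ -> stop
Longest common prefix: "" (length 0)


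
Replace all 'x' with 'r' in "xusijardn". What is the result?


Input string: 'xusijardn'
Operation: replace 'x' with 'r'
Positions of 'x': 0
After replacement: rusijardn


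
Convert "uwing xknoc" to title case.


Input string: 'uwing xknoc'
Operation: capitalize first letter of each word
Word transformations: 'uwing'->'Uwing', 'xknoc'->'Xknoc'
Result: Uwing Xknoc


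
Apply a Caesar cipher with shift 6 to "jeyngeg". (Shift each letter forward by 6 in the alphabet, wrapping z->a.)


Input: 'jeyngeg', shift = 6
Operation: for each letter, (position + 6) mod 26
Mapping: 'j'(9+6=15)->'p', 'e'(4+6=10)->'k', 'y'(24+6=30, 30 mod 26=4)->'e', 'n'(13+6=19)->'t', 'g'(6+6=12)->'m', 'e'(4+6=10)->'k', 'g'(6+6=12)->'m'
Result: pketmkm


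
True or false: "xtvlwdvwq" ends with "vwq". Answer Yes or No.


Input string: 'xtvlwdvwq'
Suffix to check: 'vwq'
Last 3 characters of input: 'vwq'
Match: True
Result: Yes


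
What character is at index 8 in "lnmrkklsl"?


Input string: 'lnmrkklsl'
Operation: get character at index 8
Index mapping: s[0]='l', s[1]='n', s[2]='m', s[3]='r', s[4]='k', s[5]='k', s[6]='l', s[7]='s', s[8]='l'
Result: 'l'


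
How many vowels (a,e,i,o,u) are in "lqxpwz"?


Input string: 'lqxpwz'
Operation: count vowels (a, e, i, o, u)
Scan: s[0]='l', s[1]='q', s[2]='x', s[3]='p', s[4]='w', s[5]='z'
Vowels found: 0
Result: 0


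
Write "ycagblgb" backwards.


Input string: 'ycagblgb'
Operation: reverse character order
Original order: 'y' -> 'c' -> 'a' -> 'g' -> 'b' -> 'l' -> 'g' -> 'b'
Reversed order: 'b' -> 'g' -> 'l' -> 'b' -> 'g' -> 'a' -> 'c' -> 'y'
Result: bglbgacy


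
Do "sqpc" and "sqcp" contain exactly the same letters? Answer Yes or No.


String 1: 'sqpc' -> sorted: 'cpqs'
String 2: 'sqcp' -> sorted: 'cpqs'
Compare sorted forms: 'cpqs' == 'cpqs'
Anagram: Yes


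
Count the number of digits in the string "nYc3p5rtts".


Input string: 'nYc3p5rtts'
Operation: count digit characters (0-9)
Scan: 'n', 'Y', 'c', '3'(digit), 'p', '5'(digit), 'r', 't', 't', 's'
Digits found: 2
Result: 2


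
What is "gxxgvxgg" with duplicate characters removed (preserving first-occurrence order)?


Input: 'gxxgvxgg'
Operation: keep first occurrence of each character
Scan: s[0]='g' new -> keep; s[1]='x' new -> keep; s[2]='x' seen -> skip; s[3]='g' seen -> skip; s[4]='v' new -> keep; s[5]='x' seen -> skip; s[6]='g' seen -> skip; s[7]='g' seen -> skip
Result: gxv


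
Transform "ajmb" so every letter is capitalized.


Input string: 'ajmb'
Operation: convert each letter to uppercase
Mapping: 'a'->'A', 'j'->'J', 'm'->'M', 'b'->'B'
Result: AJMB


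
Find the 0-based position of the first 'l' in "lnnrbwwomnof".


Input string: 'lnnrbwwomnof'
Target: 'l'
Scanning left to right: s[0]='l'
First match at index: 0


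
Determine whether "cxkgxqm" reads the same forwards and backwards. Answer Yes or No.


Input string: 'cxkgxqm'
Reversed: 'mqxgkxc'
Compare pairs: s[0]='c' vs s[6]='m' (mismatch), s[1]='x' vs s[5]='q' (mismatch), s[2]='k' vs s[4]='x' (mismatch)
Palindrome: No


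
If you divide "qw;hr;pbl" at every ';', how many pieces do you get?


Input string: 'qw;hr;pbl'
Delimiter: ';'
Split result: 'qw', 'hr', 'pbl'
Number of parts: 3


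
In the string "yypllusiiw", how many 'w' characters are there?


Input string: 'yypllusiiw'
Target character: 'w'
Scan each position: s[9]='w'
Matches found at indices: 9
Total: 1


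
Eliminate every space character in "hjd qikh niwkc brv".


Input string: 'hjd qikh niwkc brv'
Operation: remove all spaces
Words: 'hjd', 'qikh', 'niwkc', 'brv'
Join without spaces: hjdqikhniwkcbrv


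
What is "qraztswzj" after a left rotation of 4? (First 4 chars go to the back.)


Input: 'qraztswzj', shift = 4
Operation: split at index 4 and swap parts
Front part s[0:4] = 'qraz'
Back part s[4:] = 'tswzj'
Rotated = back + front = 'tswzj' + 'qraz'
Result: tswzjqraz


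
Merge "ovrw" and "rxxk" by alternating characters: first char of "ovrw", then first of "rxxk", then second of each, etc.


String 1: 'ovrw'
String 2: 'rxxk'
Operation: alternate characters
Pairs: 'o'+'r', 'v'+'x', 'r'+'x', 'w'+'k'
Result: orvxrxwk


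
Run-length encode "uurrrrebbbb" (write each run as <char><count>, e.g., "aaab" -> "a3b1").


Input: 'uurrrrebbbb'
Operation: identify consecutive runs
Runs: 'uu' -> u2, 'rrrr' -> r4, 'e' -> e1, 'bbbb' -> b4
Encoded: u2r4e1b4


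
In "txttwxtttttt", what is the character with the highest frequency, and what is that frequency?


Input: 'txttwxtttttt'
Operation: tally each character
Counts: 't':9, 'w':1, 'x':2
Maximum: 't' appears 9 times


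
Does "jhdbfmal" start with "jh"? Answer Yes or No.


Input string: 'jhdbfmal'
Prefix to check: 'jh'
First 2 characters of input: 'jh'
Match: True
Result: Yes


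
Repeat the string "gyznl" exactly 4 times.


Input string: 'gyznl'
Operation: repeat 4 times
Concatenation: 'gyznl' + 'gyznl' + 'gyznl' + 'gyznl'
Result: gyznlgyznlgyznlgyznl


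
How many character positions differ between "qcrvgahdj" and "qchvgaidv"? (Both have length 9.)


String 1: 'qcrvgahdj'
String 2: 'qchvgaidv'
Compare each position: pos 0: 'q'=='q', pos 1: 'c'=='c', pos 2: 'r'!='h', pos 3: 'v'=='v', pos 4: 'g'=='g', pos 5: 'a'=='a', pos 6: 'h'!='i', pos 7: 'd'=='d', pos 8: 'j'!='v'
Differing positions: 3
Hamming distance: 3


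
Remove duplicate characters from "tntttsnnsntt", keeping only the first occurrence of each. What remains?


Input: 'tntttsnnsntt'
Operation: keep first occurrence of each character
Scan: s[0]='t' new -> keep; s[1]='n' new -> keep; s[2]='t' seen -> skip; s[3]='t' seen -> skip; s[4]='t' seen -> skip; s[5]='s' new -> keep; s[6]='n' seen -> skip; s[7]='n' seen -> skip; s[8]='s' seen -> skip; s[9]='n' seen -> skip; s[10]='t' seen -> skip; s[11]='t' seen -> skip
Result: tns


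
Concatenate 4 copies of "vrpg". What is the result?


Input string: 'vrpg'
Operation: repeat 4 times
Concatenation: 'vrpg' + 'vrpg' + 'vrpg' + 'vrpg'
Result: vrpgvrpgvrpgvrpg


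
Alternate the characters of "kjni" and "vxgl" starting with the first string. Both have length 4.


String 1: 'kjni'
String 2: 'vxgl'
Operation: alternate characters
Pairs: 'k'+'v', 'j'+'x', 'n'+'g', 'i'+'l'
Result: kvjxngil


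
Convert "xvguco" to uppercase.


Input string: 'xvguco'
Operation: convert each letter to uppercase
Mapping: 'x'->'X', 'v'->'V', 'g'->'G', 'u'->'U', 'c'->'C', 'o'->'O'
Result: XVGUCO


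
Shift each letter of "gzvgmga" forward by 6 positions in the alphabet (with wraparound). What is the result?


Input: 'gzvgmga', shift = 6
Operation: for each letter, (position + 6) mod 26
Mapping: 'g'(6+6=12)->'m', 'z'(25+6=31, 31 mod 26=5)->'f', 'v'(21+6=27, 27 mod 26=1)->'b', 'g'(6+6=12)->'m', 'm'(12+6=18)->'s', 'g'(6+6=12)->'m', 'a'(0+6=6)->'g'
Result: mfbmsmg


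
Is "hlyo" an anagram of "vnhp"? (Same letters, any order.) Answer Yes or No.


String 1: 'vnhp' -> sorted: 'hnpv'
String 2: 'hlyo' -> sorted: 'hloy'
Compare sorted forms: 'hnpv' != 'hloy'
Anagram: No


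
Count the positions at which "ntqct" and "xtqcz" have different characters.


String 1: 'ntqct'
String 2: 'xtqcz'
Compare each position: pos 0: 'n'!='x', pos 1: 't'=='t', pos 2: 'q'=='q', pos 3: 'c'=='c', pos 4: 't'!='z'
Differing positions: 2
Hamming distance: 2


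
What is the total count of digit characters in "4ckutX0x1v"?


Input string: '4ckutX0x1v'
Operation: count digit characters (0-9)
Scan: '4'(digit), 'c', 'k', 'u', 't', 'X', '0'(digit), 'x', '1'(digit), 'v'
Digits found: 3
Result: 3


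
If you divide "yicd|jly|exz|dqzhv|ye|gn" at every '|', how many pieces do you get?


Input string: 'yicd|jly|exz|dqzhv|ye|gn'
Delimiter: '|'
Split result: 'yicd', 'jly', 'exz', 'dqzhv', 'ye', 'gn'
Number of parts: 6


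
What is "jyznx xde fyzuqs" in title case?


Input string: 'jyznx xde fyzuqs'
Operation: capitalize first letter of each word
Word transformations: 'jyznx'->'Jyznx', 'xde'->'Xde', 'fyzuqs'->'Fyzuqs'
Result: Jyznx Xde Fyzuqs


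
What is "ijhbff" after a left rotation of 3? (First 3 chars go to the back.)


Input: 'ijhbff', shift = 3
Operation: split at index 3 and swap parts
Front part s[0:3] = 'ijh'
Back part s[3:] = 'bff'
Rotated = back + front = 'bff' + 'ijh'
Result: bffijh


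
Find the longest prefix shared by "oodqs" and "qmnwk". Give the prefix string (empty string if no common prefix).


String 1: 'oodqs'
String 2: 'qmnwk'
Compare position by position:
pos 0: 'o' vs 'q' differ -> stop
Longest common prefix: "" (length 0)


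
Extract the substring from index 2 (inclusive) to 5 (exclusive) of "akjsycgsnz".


Input string: 'akjsycgsnz'
Operation: slice [2:5]
Extract characters: s[2]='j', s[3]='s', s[4]='y'
Result: jsy


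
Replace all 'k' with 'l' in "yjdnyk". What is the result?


Input string: 'yjdnyk'
Operation: replace 'k' with 'l'
Positions of 'k': 5
After replacement: yjdnyl


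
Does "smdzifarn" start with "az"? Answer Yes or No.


Input string: 'smdzifarn'
Prefix to check: 'az'
First 2 characters of input: 'sm'
Match: False
Result: No


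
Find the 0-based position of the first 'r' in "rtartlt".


Input string: 'rtartlt'
Target: 'r'
Scanning left to right: s[0]='r'
First match at index: 0


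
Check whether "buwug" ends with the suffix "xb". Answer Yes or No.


Input string: 'buwug'
Suffix to check: 'xb'
Last 2 characters of input: 'ug'
Match: False
Result: No


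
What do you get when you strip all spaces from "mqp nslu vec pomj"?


Input string: 'mqp nslu vec pomj'
Operation: remove all spaces
Words: 'mqp', 'nslu', 'vec', 'pomj'
Join without spaces: mqpnsluvecpomj


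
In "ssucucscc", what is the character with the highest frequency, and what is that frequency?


Input: 'ssucucscc'
Operation: tally each character
Counts: 'c':4, 's':3, 'u':2
Maximum: 'c' appears 4 times


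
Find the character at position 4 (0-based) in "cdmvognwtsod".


Input string: 'cdmvognwtsod'
Operation: get character at index 4
Index mapping: s[0]='c', s[1]='d', s[2]='m', s[3]='v', s[4]='o'
Result: 'o'


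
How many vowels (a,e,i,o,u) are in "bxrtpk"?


Input string: 'bxrtpk'
Operation: count vowels (a, e, i, o, u)
Scan: s[0]='b', s[1]='x', s[2]='r', s[3]='t', s[4]='p', s[5]='k'
Vowels found: 0
Result: 0


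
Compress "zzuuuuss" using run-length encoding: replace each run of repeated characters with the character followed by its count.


Input: 'zzuuuuss'
Operation: identify consecutive runs
Runs: 'zz' -> z2, 'uuuu' -> u4, 'ss' -> s2
Encoded: z2u4s2


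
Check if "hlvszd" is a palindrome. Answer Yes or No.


Input string: 'hlvszd'
Reversed: 'dzsvlh'
Compare pairs: s[0]='h' vs s[5]='d' (mismatch), s[1]='l' vs s[4]='z' (mismatch), s[2]='v' vs s[3]='s' (mismatch)
Palindrome: No


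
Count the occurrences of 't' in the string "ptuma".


Input string: 'ptuma'
Target character: 't'
Scan each position: s[1]='t'
Matches found at indices: 1
Total: 1


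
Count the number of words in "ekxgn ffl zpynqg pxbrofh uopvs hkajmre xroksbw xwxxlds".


Input string: 'ekxgn ffl zpynqg pxbrofh uopvs hkajmre xroksbw xwxxlds'
Operation: split by spaces
Words found: 'ekxgn', 'ffl', 'zpynqg', 'pxbrofh', 'uopvs', 'hkajmre', 'xroksbw', 'xwxxlds'
Word count: 8


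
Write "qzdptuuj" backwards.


Input string: 'qzdptuuj'
Operation: reverse character order
Original order: 'q' -> 'z' -> 'd' -> 'p' -> 't' -> 'u' -> 'u' -> 'j'
Reversed order: 'j' -> 'u' -> 'u' -> 't' -> 'p' -> 'd' -> 'z' -> 'q'
Result: juutpdzq


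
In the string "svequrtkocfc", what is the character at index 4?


Input string: 'svequrtkocfc'
Operation: get character at index 4
Index mapping: s[0]='s', s[1]='v', s[2]='e', s[3]='q', s[4]='u'
Result: 'u'


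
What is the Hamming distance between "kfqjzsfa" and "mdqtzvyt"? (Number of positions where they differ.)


String 1: 'kfqjzsfa'
String 2: 'mdqtzvyt'
Compare each position: pos 0: 'k'!='m', pos 1: 'f'!='d', pos 2: 'q'=='q', pos 3: 'j'!='t', pos 4: 'z'=='z', pos 5: 's'!='v', pos 6: 'f'!='y', pos 7: 'a'!='t'
Differing positions: 6
Hamming distance: 6


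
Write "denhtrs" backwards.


Input string: 'denhtrs'
Operation: reverse character order
Original order: 'd' -> 'e' -> 'n' -> 'h' -> 't' -> 'r' -> 's'
Reversed order: 's' -> 'r' -> 't' -> 'h' -> 'n' -> 'e' -> 'd'
Result: srthned


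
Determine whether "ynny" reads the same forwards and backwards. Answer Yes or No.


Input string: 'ynny'
Reversed: 'ynny'
Compare pairs: s[0]='y' vs s[3]='y' (match), s[1]='n' vs s[2]='n' (match)
Palindrome: Yes
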